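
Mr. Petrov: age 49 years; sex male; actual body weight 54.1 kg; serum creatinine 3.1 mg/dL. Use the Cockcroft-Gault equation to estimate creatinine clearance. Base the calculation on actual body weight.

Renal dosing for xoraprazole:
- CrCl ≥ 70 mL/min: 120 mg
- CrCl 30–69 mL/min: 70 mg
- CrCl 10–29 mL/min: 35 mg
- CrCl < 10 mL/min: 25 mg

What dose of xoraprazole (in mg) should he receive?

35 mg

CrCl = (140 − 49) × 54.1 / (72 × 3.1) = 4923.1 / 223.20 ≈ 22.1 mL/min
CrCl ≈ 22 mL/min → bracket 10–29 mL/min.
Dose for this bracket: 35 mg.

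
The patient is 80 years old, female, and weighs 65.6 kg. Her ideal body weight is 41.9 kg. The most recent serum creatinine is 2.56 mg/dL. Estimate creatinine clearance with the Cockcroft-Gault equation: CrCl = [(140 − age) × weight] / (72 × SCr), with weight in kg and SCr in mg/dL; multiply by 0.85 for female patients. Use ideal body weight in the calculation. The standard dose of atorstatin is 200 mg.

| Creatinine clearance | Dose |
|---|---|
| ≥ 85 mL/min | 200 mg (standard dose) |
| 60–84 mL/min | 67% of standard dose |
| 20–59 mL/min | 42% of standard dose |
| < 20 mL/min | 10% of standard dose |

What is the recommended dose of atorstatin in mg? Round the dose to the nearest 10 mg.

20 mg

CrCl = (140 − 80) × 41.9 / (72 × 2.56) × 0.85 = 2514.0 / 184.32 × 0.85 ≈ 11.6 mL/min
CrCl ≈ 12 mL/min → bracket < 20 mL/min.
10% of 200 mg = 20 mg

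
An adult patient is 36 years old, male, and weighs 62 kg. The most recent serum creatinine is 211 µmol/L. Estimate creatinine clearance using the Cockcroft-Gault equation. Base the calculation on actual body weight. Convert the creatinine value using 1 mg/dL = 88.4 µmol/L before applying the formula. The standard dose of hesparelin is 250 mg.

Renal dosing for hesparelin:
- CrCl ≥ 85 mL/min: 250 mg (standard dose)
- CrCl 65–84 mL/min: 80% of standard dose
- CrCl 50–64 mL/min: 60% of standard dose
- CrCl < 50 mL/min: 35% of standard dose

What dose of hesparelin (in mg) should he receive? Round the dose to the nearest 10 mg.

90 mg

SCr = 211 / 88.4 = 2.387 mg/dL
CrCl = (140 − 36) × 62 / (72 × 2.387) = 6448.0 / 171.86 ≈ 37.5 mL/min
CrCl ≈ 38 mL/min → bracket < 50 mL/min.
35% of 250 mg = 87.5 mg → 90 mg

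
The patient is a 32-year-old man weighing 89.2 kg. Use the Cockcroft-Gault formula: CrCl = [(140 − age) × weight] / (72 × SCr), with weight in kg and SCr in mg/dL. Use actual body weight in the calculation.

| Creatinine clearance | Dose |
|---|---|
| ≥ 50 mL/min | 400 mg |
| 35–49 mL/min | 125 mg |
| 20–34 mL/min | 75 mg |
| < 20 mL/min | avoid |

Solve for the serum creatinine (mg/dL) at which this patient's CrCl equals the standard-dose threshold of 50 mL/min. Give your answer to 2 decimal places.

2.68 mg/dL

Standard dose requires CrCl ≥ 50 mL/min.
Set (140 − 32) × 89.2 / (72 × SCr) = 50
SCr = (140 − 32) × 89.2 / (72 × 50) = 2.676 mg/dL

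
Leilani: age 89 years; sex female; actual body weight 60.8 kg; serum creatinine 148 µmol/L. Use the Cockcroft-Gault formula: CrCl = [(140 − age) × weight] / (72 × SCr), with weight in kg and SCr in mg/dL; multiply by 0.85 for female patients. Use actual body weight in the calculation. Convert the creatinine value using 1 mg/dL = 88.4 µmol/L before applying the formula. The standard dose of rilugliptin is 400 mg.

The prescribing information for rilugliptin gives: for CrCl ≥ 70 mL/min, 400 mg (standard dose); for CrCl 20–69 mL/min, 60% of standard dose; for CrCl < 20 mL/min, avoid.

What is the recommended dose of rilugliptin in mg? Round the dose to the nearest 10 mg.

SCr = 148 / 88.4 = 1.674 mg/dL
CrCl = (140 − 89) × 60.8 / (72 × 1.674) × 0.85 = 3100.8 / 120.53 × 0.85 ≈ 21.9 mL/min
CrCl ≈ 22 mL/min → bracket 20–69 mL/min.
60% of 400 mg = 240 mg

240 mg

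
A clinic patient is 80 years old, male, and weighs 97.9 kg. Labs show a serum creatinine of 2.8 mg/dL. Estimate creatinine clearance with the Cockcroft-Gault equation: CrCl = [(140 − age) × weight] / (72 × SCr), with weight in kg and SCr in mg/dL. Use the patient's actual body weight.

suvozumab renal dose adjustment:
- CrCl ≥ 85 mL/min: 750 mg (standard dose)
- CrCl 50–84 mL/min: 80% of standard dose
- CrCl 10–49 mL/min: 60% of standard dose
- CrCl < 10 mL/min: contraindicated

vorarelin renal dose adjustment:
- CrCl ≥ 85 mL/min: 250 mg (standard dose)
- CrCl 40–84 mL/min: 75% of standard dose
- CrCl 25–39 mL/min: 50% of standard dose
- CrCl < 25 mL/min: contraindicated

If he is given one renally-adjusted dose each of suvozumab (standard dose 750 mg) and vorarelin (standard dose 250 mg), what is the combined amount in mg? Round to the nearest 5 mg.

575 mg

CrCl = (140 − 80) × 97.9 / (72 × 2.8) = 5874.0 / 201.60 ≈ 29.1 mL/min
CrCl ≈ 29 mL/min.
suvozumab: 10–49 mL/min → 60% of 750 mg = 450 mg.
vorarelin: 25–39 mL/min → 50% of 250 mg = 125 mg.
Total = 450 + 125 = 575 mg.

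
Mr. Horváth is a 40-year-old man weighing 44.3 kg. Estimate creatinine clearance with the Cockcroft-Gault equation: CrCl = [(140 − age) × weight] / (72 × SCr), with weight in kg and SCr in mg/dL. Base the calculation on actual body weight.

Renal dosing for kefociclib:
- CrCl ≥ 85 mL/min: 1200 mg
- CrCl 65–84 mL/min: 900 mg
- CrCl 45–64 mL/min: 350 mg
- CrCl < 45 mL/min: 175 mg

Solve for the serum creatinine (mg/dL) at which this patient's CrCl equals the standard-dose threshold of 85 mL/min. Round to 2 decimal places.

Standard dose requires CrCl ≥ 85 mL/min.
Set (140 − 40) × 44.3 / (72 × SCr) = 85
SCr = (140 − 40) × 44.3 / (72 × 85) = 0.724 mg/dL

0.72 mg/dL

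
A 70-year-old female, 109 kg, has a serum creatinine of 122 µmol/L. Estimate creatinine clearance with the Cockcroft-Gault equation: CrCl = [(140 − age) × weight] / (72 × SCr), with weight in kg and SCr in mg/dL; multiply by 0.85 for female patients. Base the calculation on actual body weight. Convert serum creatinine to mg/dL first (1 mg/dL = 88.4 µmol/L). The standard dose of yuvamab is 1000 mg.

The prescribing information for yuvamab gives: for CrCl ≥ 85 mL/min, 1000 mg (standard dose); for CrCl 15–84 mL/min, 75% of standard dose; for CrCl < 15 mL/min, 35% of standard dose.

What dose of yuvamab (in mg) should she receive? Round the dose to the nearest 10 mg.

SCr = 122 / 88.4 = 1.38 mg/dL
CrCl = (140 − 70) × 109 / (72 × 1.38) × 0.85 = 7630.0 / 99.36 × 0.85 ≈ 65.3 mL/min
CrCl ≈ 65 mL/min → bracket 15–84 mL/min.
75% of 1000 mg = 750 mg

750 mg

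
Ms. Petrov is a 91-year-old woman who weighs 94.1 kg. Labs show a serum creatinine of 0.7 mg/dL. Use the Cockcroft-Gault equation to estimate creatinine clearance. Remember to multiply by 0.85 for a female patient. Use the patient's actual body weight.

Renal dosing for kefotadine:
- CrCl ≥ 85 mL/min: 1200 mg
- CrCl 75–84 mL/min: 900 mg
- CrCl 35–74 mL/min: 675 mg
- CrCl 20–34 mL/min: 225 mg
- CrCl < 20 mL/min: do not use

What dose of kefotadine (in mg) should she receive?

CrCl = (140 − 91) × 94.1 / (72 × 0.7) × 0.85 = 4610.9 / 50.40 × 0.85 ≈ 77.8 mL/min
CrCl ≈ 78 mL/min → bracket 75–84 mL/min.
Dose for this bracket: 900 mg.

900 mg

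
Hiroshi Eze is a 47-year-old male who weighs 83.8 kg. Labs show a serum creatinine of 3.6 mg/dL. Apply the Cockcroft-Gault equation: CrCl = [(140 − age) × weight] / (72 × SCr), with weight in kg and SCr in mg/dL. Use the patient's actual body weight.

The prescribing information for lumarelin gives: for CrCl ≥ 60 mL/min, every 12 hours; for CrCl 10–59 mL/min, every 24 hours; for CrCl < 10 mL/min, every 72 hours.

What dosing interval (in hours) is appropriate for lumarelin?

every 24 hours

CrCl = (140 − 47) × 83.8 / (72 × 3.6) = 7793.4 / 259.20 ≈ 30.1 mL/min
CrCl ≈ 30 mL/min → bracket 10–59 mL/min → every 24 hours.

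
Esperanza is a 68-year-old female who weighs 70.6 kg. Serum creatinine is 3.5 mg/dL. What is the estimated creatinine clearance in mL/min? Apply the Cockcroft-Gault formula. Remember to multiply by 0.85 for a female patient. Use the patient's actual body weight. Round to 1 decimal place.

17.1 mL/min

CrCl = (140 − 68) × 70.6 / (72 × 3.5) × 0.85 = 5083.2 / 252.00 × 0.85 ≈ 17.1 mL/min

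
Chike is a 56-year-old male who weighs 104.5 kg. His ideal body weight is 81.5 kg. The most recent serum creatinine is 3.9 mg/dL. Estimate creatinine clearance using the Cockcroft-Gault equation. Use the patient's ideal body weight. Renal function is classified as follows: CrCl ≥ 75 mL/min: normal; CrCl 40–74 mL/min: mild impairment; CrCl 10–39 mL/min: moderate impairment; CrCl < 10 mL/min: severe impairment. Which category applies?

moderate impairment

CrCl = (140 − 56) × 81.5 / (72 × 3.9) = 6846.0 / 280.80 ≈ 24.4 mL/min
24 mL/min falls in the 'moderate impairment' range.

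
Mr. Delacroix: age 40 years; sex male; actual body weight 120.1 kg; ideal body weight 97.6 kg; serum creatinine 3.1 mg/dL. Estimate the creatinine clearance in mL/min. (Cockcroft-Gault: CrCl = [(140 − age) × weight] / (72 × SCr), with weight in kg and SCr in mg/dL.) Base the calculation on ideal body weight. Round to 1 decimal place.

43.7 mL/min

CrCl = (140 − 40) × 97.6 / (72 × 3.1) = 9760.0 / 223.20 ≈ 43.7 mL/min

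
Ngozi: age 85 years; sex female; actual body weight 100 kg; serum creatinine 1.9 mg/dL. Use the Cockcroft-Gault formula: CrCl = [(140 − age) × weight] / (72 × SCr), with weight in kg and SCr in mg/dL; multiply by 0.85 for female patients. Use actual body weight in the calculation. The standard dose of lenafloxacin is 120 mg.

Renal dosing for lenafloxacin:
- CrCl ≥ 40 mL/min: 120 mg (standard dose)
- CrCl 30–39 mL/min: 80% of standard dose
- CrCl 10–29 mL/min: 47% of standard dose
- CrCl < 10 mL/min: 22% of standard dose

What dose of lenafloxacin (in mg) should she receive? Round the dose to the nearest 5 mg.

95 mg

CrCl = (140 − 85) × 100 / (72 × 1.9) × 0.85 = 5500.0 / 136.80 × 0.85 ≈ 34.2 mL/min
CrCl ≈ 34 mL/min → bracket 30–39 mL/min.
80% of 120 mg = 96 mg → 95 mg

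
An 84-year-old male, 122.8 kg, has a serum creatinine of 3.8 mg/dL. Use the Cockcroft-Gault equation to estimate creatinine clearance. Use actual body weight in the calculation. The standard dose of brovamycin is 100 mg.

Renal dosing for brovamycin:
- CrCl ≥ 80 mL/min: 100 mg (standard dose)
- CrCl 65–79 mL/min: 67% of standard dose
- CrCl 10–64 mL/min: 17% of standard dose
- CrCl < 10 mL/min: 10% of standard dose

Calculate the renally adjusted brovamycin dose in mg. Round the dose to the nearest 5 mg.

15 mg

CrCl = (140 − 84) × 122.8 / (72 × 3.8) = 6876.8 / 273.60 ≈ 25.1 mL/min
CrCl ≈ 25 mL/min → bracket 10–64 mL/min.
17% of 100 mg = 17 mg → 15 mg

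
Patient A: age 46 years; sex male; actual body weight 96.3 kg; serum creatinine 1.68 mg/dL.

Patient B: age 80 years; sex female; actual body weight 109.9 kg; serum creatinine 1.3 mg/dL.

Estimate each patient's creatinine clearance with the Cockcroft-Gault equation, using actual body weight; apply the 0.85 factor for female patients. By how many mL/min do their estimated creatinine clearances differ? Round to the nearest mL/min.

Patient A: CrCl = (140 − 46) × 96.3 / (72 × 1.68) = 9052.2 / 120.96 ≈ 74.8 mL/min
Patient B: CrCl = (140 − 80) × 109.9 / (72 × 1.3) × 0.85 = 6594.0 / 93.60 × 0.85 ≈ 59.9 mL/min
|74.8 − 59.9| = 14.9 mL/min

15 mL/min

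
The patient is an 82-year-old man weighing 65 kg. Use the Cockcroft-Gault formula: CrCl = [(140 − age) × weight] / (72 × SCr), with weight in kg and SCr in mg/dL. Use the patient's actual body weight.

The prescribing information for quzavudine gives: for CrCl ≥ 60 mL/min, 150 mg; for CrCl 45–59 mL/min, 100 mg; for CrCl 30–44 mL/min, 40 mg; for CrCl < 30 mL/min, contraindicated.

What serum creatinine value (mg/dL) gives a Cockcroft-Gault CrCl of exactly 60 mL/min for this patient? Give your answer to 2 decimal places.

Standard dose requires CrCl ≥ 60 mL/min.
Set (140 − 82) × 65 / (72 × SCr) = 60
SCr = (140 − 82) × 65 / (72 × 60) = 0.873 mg/dL

0.87 mg/dL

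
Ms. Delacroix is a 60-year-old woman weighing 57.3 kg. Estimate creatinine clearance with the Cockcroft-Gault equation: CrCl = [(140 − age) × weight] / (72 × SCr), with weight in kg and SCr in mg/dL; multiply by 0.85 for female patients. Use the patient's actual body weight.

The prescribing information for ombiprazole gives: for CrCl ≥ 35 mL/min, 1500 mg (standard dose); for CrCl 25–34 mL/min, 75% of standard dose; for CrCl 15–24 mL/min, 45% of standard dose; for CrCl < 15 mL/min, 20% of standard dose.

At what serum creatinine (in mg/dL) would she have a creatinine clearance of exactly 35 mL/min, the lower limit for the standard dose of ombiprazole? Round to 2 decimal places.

Standard dose requires CrCl ≥ 35 mL/min.
Set (140 − 60) × 57.3 × 0.85 / (72 × SCr) = 35
SCr = (140 − 60) × 57.3 × 0.85 / (72 × 35) = 1.546 mg/dL

1.55 mg/dL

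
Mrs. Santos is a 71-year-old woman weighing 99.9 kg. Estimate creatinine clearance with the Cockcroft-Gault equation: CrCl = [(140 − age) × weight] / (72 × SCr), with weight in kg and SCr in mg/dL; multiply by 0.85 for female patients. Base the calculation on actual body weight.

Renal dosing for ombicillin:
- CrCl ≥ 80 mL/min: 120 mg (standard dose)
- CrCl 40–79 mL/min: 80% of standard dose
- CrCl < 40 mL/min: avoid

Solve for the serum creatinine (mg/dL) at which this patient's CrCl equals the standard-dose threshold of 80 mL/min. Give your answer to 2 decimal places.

1.02 mg/dL

Standard dose requires CrCl ≥ 80 mL/min.
Set (140 − 71) × 99.9 × 0.85 / (72 × SCr) = 80
SCr = (140 − 71) × 99.9 × 0.85 / (72 × 80) = 1.017 mg/dL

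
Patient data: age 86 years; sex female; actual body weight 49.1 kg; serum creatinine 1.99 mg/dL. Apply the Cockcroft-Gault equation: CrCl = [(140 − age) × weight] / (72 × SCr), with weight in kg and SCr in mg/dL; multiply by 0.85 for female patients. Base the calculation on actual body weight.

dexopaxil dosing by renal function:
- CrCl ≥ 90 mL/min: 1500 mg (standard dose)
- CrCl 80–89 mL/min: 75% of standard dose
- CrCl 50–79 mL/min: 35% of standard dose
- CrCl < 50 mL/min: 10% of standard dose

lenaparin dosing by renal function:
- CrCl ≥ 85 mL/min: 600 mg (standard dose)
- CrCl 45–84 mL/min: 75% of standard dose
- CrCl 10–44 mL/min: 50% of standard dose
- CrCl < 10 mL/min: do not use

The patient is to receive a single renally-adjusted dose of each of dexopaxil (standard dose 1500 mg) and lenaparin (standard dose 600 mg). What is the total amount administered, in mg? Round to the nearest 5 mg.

CrCl = (140 − 86) × 49.1 / (72 × 1.99) × 0.85 = 2651.4 / 143.28 × 0.85 ≈ 15.7 mL/min
CrCl ≈ 16 mL/min.
dexopaxil: < 50 mL/min → 10% of 1500 mg = 150 mg.
lenaparin: 10–44 mL/min → 50% of 600 mg = 300 mg.
Total = 150 + 300 = 450 mg.

450 mg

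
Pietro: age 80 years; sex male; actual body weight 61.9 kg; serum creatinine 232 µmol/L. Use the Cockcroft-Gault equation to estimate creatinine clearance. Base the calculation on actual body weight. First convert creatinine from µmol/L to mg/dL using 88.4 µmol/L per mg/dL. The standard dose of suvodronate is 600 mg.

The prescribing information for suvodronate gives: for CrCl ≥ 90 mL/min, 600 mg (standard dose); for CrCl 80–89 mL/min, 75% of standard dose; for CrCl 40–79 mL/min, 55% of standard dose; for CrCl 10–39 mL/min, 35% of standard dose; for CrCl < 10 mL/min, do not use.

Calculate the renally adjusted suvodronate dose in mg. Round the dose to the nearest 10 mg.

SCr = 232 / 88.4 = 2.624 mg/dL
CrCl = (140 − 80) × 61.9 / (72 × 2.624) = 3714.0 / 188.93 ≈ 19.7 mL/min
CrCl ≈ 20 mL/min → bracket 10–39 mL/min.
35% of 600 mg = 210 mg

210 mg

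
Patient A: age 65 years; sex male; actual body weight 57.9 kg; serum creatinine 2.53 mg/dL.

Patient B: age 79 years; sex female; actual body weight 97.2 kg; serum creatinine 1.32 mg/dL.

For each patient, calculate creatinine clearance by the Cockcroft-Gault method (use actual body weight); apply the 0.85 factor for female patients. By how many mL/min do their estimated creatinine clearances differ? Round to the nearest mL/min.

29 mL/min

Patient A: CrCl = (140 − 65) × 57.9 / (72 × 2.53) = 4342.5 / 182.16 ≈ 23.8 mL/min
Patient B: CrCl = (140 − 79) × 97.2 / (72 × 1.32) × 0.85 = 5929.2 / 95.04 × 0.85 ≈ 53.0 mL/min
|23.8 − 53.0| = 29.2 mL/min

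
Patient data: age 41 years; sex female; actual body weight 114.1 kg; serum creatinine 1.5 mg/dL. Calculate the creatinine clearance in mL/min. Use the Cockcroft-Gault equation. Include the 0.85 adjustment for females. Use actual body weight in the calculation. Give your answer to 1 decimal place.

88.9 mL/min

CrCl = (140 − 41) × 114.1 / (72 × 1.5) × 0.85 = 11295.9 / 108.00 × 0.85 ≈ 88.9 mL/min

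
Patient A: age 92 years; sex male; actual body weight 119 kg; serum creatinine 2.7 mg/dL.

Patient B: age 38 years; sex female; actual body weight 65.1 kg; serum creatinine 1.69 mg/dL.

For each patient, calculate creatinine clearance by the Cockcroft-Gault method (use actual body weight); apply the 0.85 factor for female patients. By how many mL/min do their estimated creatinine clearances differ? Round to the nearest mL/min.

Patient A: CrCl = (140 − 92) × 119 / (72 × 2.7) = 5712.0 / 194.40 ≈ 29.4 mL/min
Patient B: CrCl = (140 − 38) × 65.1 / (72 × 1.69) × 0.85 = 6640.2 / 121.68 × 0.85 ≈ 46.4 mL/min
|29.4 − 46.4| = 17.0 mL/min

17 mL/min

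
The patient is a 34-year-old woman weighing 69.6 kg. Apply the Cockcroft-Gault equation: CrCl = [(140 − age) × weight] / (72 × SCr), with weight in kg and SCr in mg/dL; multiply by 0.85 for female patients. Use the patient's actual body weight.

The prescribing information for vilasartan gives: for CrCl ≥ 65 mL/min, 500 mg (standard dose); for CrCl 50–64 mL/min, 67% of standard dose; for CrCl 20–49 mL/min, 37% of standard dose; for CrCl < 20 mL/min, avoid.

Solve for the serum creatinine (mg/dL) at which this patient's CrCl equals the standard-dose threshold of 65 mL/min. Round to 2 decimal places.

Standard dose requires CrCl ≥ 65 mL/min.
Set (140 − 34) × 69.6 × 0.85 / (72 × SCr) = 65
SCr = (140 − 34) × 69.6 × 0.85 / (72 × 65) = 1.340 mg/dL

1.34 mg/dL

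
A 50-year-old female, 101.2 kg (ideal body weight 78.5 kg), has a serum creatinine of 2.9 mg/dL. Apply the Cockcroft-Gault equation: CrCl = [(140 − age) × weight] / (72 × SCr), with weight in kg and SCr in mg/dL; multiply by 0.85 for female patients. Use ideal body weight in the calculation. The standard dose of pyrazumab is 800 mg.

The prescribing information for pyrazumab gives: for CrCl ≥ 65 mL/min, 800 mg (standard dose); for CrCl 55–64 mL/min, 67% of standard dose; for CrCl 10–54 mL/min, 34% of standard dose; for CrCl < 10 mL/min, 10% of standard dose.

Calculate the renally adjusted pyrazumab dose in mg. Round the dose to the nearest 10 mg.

270 mg

CrCl = (140 − 50) × 78.5 / (72 × 2.9) × 0.85 = 7065.0 / 208.80 × 0.85 ≈ 28.8 mL/min
CrCl ≈ 29 mL/min → bracket 10–54 mL/min.
34% of 800 mg = 272 mg → 270 mg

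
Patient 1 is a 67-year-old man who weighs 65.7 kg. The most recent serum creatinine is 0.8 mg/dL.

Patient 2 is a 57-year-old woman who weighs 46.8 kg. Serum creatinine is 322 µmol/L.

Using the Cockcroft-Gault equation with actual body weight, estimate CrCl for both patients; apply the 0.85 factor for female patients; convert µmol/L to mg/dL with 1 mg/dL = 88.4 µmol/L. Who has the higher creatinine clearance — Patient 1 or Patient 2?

Patient 1: CrCl = (140 − 67) × 65.7 / (72 × 0.8) = 4796.1 / 57.60 ≈ 83.3 mL/min
Patient 2: SCr = 322 / 88.4 = 3.643 mg/dL
Patient 2: CrCl = (140 − 57) × 46.8 / (72 × 3.643) × 0.85 = 3884.4 / 262.30 × 0.85 ≈ 12.6 mL/min
83.3 vs 12.6 mL/min → Patient 1 is higher.

Patient 1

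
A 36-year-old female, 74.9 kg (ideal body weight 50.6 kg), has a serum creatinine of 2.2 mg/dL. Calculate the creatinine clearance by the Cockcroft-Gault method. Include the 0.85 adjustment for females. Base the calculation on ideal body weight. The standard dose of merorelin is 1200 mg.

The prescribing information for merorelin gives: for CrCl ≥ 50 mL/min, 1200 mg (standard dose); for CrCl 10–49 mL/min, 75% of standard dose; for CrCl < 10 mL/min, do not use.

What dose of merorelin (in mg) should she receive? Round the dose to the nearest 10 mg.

CrCl = (140 − 36) × 50.6 / (72 × 2.2) × 0.85 = 5262.4 / 158.40 × 0.85 ≈ 28.2 mL/min
CrCl ≈ 28 mL/min → bracket 10–49 mL/min.
75% of 1200 mg = 900 mg

900 mg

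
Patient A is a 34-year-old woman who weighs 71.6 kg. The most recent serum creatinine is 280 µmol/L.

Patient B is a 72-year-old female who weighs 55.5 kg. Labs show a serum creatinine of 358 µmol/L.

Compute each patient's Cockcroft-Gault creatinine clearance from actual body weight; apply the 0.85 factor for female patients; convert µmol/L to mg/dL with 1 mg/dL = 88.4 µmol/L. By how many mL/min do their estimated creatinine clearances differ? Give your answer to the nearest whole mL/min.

Patient A: SCr = 280 / 88.4 = 3.167 mg/dL
Patient A: CrCl = (140 − 34) × 71.6 / (72 × 3.167) × 0.85 = 7589.6 / 228.02 × 0.85 ≈ 28.3 mL/min
Patient B: SCr = 358 / 88.4 = 4.05 mg/dL
Patient B: CrCl = (140 − 72) × 55.5 / (72 × 4.05) × 0.85 = 3774.0 / 291.60 × 0.85 ≈ 11.0 mL/min
|28.3 − 11.0| = 17.3 mL/min

17 mL/min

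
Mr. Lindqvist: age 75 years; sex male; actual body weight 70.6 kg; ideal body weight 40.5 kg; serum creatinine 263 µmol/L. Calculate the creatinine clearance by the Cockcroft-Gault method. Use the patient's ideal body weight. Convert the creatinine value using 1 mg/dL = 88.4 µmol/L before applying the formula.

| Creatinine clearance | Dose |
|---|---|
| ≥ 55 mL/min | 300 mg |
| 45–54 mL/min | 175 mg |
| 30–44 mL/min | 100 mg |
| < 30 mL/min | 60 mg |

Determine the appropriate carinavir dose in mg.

SCr = 263 / 88.4 = 2.975 mg/dL
CrCl = (140 − 75) × 40.5 / (72 × 2.975) = 2632.5 / 214.20 ≈ 12.3 mL/min
CrCl ≈ 12 mL/min → bracket < 30 mL/min.
Dose for this bracket: 60 mg.

60 mg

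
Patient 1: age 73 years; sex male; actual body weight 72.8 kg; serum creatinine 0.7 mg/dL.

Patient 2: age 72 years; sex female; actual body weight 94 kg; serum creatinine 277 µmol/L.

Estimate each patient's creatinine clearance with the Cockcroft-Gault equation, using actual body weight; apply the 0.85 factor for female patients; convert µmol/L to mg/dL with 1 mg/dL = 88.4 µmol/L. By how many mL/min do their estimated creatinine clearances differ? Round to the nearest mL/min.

73 mL/min

Patient 1: CrCl = (140 − 73) × 72.8 / (72 × 0.7) = 4877.6 / 50.40 ≈ 96.8 mL/min
Patient 2: SCr = 277 / 88.4 = 3.133 mg/dL
Patient 2: CrCl = (140 − 72) × 94 / (72 × 3.133) × 0.85 = 6392.0 / 225.58 × 0.85 ≈ 24.1 mL/min
|96.8 − 24.1| = 72.7 mL/min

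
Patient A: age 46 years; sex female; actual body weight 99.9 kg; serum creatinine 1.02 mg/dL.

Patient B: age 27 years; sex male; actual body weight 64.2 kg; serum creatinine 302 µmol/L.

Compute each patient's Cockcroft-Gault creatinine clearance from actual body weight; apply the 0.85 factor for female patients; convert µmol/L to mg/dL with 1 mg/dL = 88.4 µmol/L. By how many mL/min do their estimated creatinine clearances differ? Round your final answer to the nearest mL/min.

Patient A: CrCl = (140 − 46) × 99.9 / (72 × 1.02) × 0.85 = 9390.6 / 73.44 × 0.85 ≈ 108.7 mL/min
Patient B: SCr = 302 / 88.4 = 3.416 mg/dL
Patient B: CrCl = (140 − 27) × 64.2 / (72 × 3.416) = 7254.6 / 245.95 ≈ 29.5 mL/min
|108.7 − 29.5| = 79.2 mL/min

79 mL/min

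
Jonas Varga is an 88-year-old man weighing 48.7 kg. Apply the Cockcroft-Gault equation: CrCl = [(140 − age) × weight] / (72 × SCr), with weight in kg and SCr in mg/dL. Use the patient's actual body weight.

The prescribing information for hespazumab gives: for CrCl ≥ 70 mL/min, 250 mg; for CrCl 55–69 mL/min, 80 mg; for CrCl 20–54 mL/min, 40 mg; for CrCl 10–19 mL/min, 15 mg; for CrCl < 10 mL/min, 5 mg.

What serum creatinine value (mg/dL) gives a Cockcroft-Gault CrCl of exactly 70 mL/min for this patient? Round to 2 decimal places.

0.50 mg/dL

Standard dose requires CrCl ≥ 70 mL/min.
Set (140 − 88) × 48.7 / (72 × SCr) = 70
SCr = (140 − 88) × 48.7 / (72 × 70) = 0.502 mg/dL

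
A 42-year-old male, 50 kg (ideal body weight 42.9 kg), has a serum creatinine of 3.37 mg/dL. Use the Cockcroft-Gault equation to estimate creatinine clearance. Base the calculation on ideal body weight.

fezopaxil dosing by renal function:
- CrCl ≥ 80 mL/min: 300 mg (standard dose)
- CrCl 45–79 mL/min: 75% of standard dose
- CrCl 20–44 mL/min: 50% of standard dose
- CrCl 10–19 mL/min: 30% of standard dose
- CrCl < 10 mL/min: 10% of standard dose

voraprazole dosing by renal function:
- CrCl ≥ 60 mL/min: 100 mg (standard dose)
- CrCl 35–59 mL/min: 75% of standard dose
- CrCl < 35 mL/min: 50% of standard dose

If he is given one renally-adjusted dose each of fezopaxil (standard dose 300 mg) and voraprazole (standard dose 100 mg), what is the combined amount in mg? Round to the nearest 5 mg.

CrCl = (140 − 42) × 42.9 / (72 × 3.37) = 4204.2 / 242.64 ≈ 17.3 mL/min
CrCl ≈ 17 mL/min.
fezopaxil: 10–19 mL/min → 30% of 300 mg = 90 mg.
voraprazole: < 35 mL/min → 50% of 100 mg = 50 mg.
Total = 90 + 50 = 140 mg.

140 mg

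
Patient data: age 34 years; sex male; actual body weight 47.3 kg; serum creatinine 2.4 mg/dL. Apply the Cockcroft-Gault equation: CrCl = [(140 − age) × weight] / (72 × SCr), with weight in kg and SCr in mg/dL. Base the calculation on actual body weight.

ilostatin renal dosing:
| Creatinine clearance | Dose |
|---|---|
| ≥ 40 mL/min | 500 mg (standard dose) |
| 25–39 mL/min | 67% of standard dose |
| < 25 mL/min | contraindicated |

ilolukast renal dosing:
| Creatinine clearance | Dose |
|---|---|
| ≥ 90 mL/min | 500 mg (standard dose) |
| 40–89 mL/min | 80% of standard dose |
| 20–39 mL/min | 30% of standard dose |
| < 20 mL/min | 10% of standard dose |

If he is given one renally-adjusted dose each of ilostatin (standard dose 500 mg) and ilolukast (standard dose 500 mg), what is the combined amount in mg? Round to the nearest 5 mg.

CrCl = (140 − 34) × 47.3 / (72 × 2.4) = 5013.8 / 172.80 ≈ 29.0 mL/min
CrCl ≈ 29 mL/min.
ilostatin: 25–39 mL/min → 67% of 500 mg = 335 mg.
ilolukast: 20–39 mL/min → 30% of 500 mg = 150 mg.
Total = 335 + 150 = 485 mg.

485 mg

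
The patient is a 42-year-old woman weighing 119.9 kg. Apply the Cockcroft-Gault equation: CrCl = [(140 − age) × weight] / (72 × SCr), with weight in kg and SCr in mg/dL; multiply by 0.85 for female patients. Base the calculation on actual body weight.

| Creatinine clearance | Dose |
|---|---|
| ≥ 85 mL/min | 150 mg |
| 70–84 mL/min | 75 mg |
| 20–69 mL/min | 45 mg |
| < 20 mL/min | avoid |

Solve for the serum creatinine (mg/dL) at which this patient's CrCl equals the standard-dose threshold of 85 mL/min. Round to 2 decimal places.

1.63 mg/dL

Standard dose requires CrCl ≥ 85 mL/min.
Set (140 − 42) × 119.9 × 0.85 / (72 × SCr) = 85
SCr = (140 − 42) × 119.9 × 0.85 / (72 × 85) = 1.632 mg/dL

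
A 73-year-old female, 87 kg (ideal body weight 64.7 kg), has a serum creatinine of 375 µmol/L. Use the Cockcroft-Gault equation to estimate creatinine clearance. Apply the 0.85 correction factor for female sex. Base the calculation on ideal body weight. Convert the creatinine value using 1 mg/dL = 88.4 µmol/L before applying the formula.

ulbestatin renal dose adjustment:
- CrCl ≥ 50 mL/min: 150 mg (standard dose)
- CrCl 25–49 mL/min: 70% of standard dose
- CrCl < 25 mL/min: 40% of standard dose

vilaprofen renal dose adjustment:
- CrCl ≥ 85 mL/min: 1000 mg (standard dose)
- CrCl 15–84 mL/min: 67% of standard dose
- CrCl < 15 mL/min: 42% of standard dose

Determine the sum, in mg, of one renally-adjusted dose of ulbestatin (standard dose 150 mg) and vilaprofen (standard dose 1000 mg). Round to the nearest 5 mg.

480 mg

SCr = 375 / 88.4 = 4.242 mg/dL
CrCl = (140 − 73) × 64.7 / (72 × 4.242) × 0.85 = 4334.9 / 305.42 × 0.85 ≈ 12.1 mL/min
CrCl ≈ 12 mL/min.
ulbestatin: < 25 mL/min → 40% of 150 mg = 60 mg.
vilaprofen: < 15 mL/min → 42% of 1000 mg = 420 mg.
Total = 60 + 420 = 480 mg.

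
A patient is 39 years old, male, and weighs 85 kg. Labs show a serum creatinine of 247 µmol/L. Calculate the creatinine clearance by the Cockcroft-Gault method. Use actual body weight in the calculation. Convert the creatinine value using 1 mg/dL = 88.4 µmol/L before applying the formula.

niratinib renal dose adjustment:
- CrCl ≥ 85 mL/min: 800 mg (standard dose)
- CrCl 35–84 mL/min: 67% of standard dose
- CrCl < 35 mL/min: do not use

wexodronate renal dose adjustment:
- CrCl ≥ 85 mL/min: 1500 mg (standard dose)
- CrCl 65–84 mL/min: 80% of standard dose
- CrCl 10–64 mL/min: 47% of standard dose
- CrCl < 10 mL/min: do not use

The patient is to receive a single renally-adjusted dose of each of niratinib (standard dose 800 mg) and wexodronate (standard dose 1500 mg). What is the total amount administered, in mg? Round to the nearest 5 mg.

1240 mg

SCr = 247 / 88.4 = 2.794 mg/dL
CrCl = (140 − 39) × 85 / (72 × 2.794) = 8585.0 / 201.17 ≈ 42.7 mL/min
CrCl ≈ 43 mL/min.
niratinib: 35–84 mL/min → 67% of 800 mg = 536 mg.
wexodronate: 10–64 mL/min → 47% of 1500 mg = 705 mg.
Total = 536 + 705 = 1241 mg.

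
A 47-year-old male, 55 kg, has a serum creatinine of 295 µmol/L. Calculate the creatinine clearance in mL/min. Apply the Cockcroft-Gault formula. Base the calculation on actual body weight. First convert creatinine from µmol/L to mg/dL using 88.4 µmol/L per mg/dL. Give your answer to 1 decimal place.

21.3 mL/min

SCr = 295 / 88.4 = 3.337 mg/dL
CrCl = (140 − 47) × 55 / (72 × 3.337) = 5115.0 / 240.26 ≈ 21.3 mL/min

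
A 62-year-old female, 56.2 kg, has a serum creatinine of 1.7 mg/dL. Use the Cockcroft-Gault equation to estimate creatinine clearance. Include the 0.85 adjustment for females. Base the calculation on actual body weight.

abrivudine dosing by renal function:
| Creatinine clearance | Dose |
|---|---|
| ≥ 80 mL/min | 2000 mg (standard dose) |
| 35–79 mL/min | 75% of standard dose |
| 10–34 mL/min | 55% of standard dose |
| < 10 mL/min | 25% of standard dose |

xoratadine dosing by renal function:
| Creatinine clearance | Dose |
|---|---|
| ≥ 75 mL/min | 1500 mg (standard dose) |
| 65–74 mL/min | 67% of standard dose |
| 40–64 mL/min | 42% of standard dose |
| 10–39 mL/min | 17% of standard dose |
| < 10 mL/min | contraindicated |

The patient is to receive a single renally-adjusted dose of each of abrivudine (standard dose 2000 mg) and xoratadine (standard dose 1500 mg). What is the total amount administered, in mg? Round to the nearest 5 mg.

1355 mg

CrCl = (140 − 62) × 56.2 / (72 × 1.7) × 0.85 = 4383.6 / 122.40 × 0.85 ≈ 30.4 mL/min
CrCl ≈ 30 mL/min.
abrivudine: 10–34 mL/min → 55% of 2000 mg = 1100 mg.
xoratadine: 10–39 mL/min → 17% of 1500 mg = 255 mg.
Total = 1100 + 255 = 1355 mg.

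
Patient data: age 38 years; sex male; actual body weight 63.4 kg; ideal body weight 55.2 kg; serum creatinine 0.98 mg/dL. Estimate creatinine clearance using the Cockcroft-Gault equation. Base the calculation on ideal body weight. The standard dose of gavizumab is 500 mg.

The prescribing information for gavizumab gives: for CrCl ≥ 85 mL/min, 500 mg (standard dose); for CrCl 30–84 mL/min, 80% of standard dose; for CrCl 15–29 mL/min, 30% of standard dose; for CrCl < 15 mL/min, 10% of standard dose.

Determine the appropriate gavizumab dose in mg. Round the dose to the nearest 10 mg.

400 mg

CrCl = (140 − 38) × 55.2 / (72 × 0.98) = 5630.4 / 70.56 ≈ 79.8 mL/min
CrCl ≈ 80 mL/min → bracket 30–84 mL/min.
80% of 500 mg = 400 mg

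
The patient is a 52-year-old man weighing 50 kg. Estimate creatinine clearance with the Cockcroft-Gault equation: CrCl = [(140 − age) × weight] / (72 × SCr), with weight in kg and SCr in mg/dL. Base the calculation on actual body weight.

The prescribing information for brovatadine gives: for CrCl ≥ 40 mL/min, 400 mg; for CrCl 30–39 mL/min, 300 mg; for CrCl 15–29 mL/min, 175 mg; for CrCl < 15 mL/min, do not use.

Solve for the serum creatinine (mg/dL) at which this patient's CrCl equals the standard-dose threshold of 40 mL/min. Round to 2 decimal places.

1.53 mg/dL

Standard dose requires CrCl ≥ 40 mL/min.
Set (140 − 52) × 50 / (72 × SCr) = 40
SCr = (140 − 52) × 50 / (72 × 40) = 1.528 mg/dL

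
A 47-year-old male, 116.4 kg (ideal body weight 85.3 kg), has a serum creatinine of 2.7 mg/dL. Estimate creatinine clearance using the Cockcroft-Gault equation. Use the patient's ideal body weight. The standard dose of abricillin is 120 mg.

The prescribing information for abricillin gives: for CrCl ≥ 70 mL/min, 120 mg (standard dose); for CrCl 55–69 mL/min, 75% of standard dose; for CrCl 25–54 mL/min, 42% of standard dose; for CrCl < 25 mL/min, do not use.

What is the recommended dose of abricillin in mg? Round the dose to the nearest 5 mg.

CrCl = (140 − 47) × 85.3 / (72 × 2.7) = 7932.9 / 194.40 ≈ 40.8 mL/min
CrCl ≈ 41 mL/min → bracket 25–54 mL/min.
42% of 120 mg = 50.4 mg → 50 mg

50 mg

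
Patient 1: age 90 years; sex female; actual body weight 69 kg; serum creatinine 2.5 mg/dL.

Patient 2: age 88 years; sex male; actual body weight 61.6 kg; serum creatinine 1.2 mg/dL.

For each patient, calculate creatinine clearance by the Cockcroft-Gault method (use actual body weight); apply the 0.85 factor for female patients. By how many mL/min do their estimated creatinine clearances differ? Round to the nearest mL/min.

21 mL/min

Patient 1: CrCl = (140 − 90) × 69 / (72 × 2.5) × 0.85 = 3450.0 / 180.00 × 0.85 ≈ 16.3 mL/min
Patient 2: CrCl = (140 − 88) × 61.6 / (72 × 1.2) = 3203.2 / 86.40 ≈ 37.1 mL/min
|16.3 − 37.1| = 20.8 mL/min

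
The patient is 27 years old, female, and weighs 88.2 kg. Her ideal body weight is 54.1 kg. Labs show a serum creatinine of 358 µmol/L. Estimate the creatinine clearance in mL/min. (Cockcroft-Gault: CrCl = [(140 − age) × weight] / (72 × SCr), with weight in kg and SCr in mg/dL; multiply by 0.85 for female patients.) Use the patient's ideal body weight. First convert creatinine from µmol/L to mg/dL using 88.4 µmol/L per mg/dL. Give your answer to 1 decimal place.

17.8 mL/min

SCr = 358 / 88.4 = 4.05 mg/dL
CrCl = (140 − 27) × 54.1 / (72 × 4.05) × 0.85 = 6113.3 / 291.60 × 0.85 ≈ 17.8 mL/min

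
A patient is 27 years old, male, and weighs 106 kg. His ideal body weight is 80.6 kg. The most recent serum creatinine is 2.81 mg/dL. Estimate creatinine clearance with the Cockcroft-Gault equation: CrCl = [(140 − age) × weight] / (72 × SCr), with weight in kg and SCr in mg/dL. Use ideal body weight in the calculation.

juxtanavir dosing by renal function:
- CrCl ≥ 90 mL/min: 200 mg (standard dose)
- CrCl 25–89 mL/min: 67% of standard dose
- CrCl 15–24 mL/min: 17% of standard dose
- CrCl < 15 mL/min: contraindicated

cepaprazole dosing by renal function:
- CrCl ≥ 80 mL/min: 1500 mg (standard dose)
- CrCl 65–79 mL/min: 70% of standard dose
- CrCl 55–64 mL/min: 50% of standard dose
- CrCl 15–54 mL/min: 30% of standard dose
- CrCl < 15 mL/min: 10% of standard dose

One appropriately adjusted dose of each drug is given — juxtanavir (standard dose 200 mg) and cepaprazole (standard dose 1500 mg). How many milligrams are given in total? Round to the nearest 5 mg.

CrCl = (140 − 27) × 80.6 / (72 × 2.81) = 9107.8 / 202.32 ≈ 45.0 mL/min
CrCl ≈ 45 mL/min.
juxtanavir: 25–89 mL/min → 67% of 200 mg = 134 mg.
cepaprazole: 15–54 mL/min → 30% of 1500 mg = 450 mg.
Total = 134 + 450 = 584 mg.

585 mg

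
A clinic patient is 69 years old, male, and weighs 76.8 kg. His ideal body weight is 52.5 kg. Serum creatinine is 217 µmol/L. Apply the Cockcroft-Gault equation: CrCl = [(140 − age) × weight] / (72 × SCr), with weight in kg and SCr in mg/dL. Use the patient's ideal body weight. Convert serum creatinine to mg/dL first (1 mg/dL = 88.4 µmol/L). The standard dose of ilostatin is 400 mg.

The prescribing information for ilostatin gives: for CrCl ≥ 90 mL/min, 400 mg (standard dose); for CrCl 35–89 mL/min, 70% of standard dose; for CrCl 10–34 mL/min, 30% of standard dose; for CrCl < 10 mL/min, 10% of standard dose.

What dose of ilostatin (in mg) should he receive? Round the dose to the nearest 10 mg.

SCr = 217 / 88.4 = 2.455 mg/dL
CrCl = (140 − 69) × 52.5 / (72 × 2.455) = 3727.5 / 176.76 ≈ 21.1 mL/min
CrCl ≈ 21 mL/min → bracket 10–34 mL/min.
30% of 400 mg = 120 mg

120 mg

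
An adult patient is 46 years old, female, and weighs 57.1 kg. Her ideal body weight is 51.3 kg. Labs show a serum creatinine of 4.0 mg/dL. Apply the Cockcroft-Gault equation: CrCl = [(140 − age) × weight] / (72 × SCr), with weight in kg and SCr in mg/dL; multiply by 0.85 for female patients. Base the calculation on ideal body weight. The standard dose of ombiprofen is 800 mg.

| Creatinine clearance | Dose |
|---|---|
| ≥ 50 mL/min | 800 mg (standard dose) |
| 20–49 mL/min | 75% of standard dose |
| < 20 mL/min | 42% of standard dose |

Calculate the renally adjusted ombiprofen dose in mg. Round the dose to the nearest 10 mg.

CrCl = (140 − 46) × 51.3 / (72 × 4) × 0.85 = 4822.2 / 288.00 × 0.85 ≈ 14.2 mL/min
CrCl ≈ 14 mL/min → bracket < 20 mL/min.
42% of 800 mg = 336 mg → 340 mg

340 mg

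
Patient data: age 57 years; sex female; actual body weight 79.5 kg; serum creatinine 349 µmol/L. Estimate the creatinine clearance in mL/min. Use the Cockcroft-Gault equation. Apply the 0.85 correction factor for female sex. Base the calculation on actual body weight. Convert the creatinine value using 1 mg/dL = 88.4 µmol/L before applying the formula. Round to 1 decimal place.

SCr = 349 / 88.4 = 3.948 mg/dL
CrCl = (140 − 57) × 79.5 / (72 × 3.948) × 0.85 = 6598.5 / 284.26 × 0.85 ≈ 19.7 mL/min

19.7 mL/min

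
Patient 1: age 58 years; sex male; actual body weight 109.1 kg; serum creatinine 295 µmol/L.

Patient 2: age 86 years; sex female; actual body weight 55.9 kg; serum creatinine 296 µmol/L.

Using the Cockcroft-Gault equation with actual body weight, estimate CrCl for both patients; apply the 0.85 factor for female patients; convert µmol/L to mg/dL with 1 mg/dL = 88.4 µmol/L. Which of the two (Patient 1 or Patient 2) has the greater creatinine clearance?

Patient 1: SCr = 295 / 88.4 = 3.337 mg/dL
Patient 1: CrCl = (140 − 58) × 109.1 / (72 × 3.337) = 8946.2 / 240.26 ≈ 37.2 mL/min
Patient 2: SCr = 296 / 88.4 = 3.348 mg/dL
Patient 2: CrCl = (140 − 86) × 55.9 / (72 × 3.348) × 0.85 = 3018.6 / 241.06 × 0.85 ≈ 10.6 mL/min
37.2 vs 10.6 mL/min → Patient 1 is higher.

Patient 1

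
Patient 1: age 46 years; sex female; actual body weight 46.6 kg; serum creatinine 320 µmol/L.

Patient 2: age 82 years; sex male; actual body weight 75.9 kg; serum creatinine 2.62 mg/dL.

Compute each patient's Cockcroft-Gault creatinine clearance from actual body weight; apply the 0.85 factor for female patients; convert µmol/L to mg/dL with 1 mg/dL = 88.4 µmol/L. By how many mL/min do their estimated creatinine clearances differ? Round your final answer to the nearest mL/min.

9 mL/min

Patient 1: SCr = 320 / 88.4 = 3.62 mg/dL
Patient 1: CrCl = (140 − 46) × 46.6 / (72 × 3.62) × 0.85 = 4380.4 / 260.64 × 0.85 ≈ 14.3 mL/min
Patient 2: CrCl = (140 − 82) × 75.9 / (72 × 2.62) = 4402.2 / 188.64 ≈ 23.3 mL/min
|14.3 − 23.3| = 9.0 mL/min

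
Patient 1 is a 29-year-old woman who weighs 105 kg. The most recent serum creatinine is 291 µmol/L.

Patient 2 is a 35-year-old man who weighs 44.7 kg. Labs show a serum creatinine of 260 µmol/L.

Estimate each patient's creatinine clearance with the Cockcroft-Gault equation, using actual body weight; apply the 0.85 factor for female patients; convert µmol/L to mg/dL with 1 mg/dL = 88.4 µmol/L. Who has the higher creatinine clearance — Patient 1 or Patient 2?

Patient 1: SCr = 291 / 88.4 = 3.292 mg/dL
Patient 1: CrCl = (140 − 29) × 105 / (72 × 3.292) × 0.85 = 11655.0 / 237.02 × 0.85 ≈ 41.8 mL/min
Patient 2: SCr = 260 / 88.4 = 2.941 mg/dL
Patient 2: CrCl = (140 − 35) × 44.7 / (72 × 2.941) = 4693.5 / 211.75 ≈ 22.2 mL/min
41.8 vs 22.2 mL/min → Patient 1 is higher.

Patient 1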